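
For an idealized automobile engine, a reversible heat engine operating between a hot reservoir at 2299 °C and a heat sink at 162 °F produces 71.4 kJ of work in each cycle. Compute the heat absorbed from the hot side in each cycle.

Q_H ≈ 82.5 kJ

T_H = 2299 °C → 2299 + 273.15 = 2572.15 K.
T_C = 162 °F → (162 − 32) × 5/9 = 72.22 °C = 345.37 K.
Carnot efficiency: η = 1 − T_C/T_H = 1 − 345.37/2572.15 = 0.8657.
Q_H = W/η = 71.4/0.8657 = 82.5 kJ.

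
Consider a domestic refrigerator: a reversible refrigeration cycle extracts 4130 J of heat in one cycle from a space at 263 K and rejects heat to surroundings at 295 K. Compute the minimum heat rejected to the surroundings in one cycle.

For a reversible cycle Q_H/Q_C = T_H/T_C, so Q_H = Q_C·T_H/T_C = 4130 × 295.00/263.00 = 4630 J.

Q_H ≈ 4630 J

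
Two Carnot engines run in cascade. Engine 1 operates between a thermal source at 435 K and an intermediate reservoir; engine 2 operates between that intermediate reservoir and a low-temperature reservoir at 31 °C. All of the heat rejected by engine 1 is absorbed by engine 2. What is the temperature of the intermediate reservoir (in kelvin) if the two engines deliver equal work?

T_m ≈ 369.6 K

T_C = 31 °C → 31 + 273.15 = 304.15 K.
For reversible stages Q_m = Q_H·(T_m/T_H). Setting W₁ = Q_H(1 − T_m/T_H) equal to W₂ = Q_m(1 − T_C/T_m) = Q_H·(T_m − T_C)/T_H gives T_H − T_m = T_m − T_C, so T_m = (T_H + T_C)/2 = (435.00 + 304.15)/2 = 369.6 K.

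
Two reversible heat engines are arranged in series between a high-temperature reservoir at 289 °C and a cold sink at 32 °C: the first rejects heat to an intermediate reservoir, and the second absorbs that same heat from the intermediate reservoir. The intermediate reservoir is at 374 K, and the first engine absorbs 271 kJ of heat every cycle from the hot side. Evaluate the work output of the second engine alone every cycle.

T_H = 289 °C → 289 + 273.15 = 562.15 K.
T_C = 32 °C → 32 + 273.15 = 305.15 K.
Heat entering the second stage: Q_m = Q_H·(T_m/T_H) = 271 × 374.00/562.15 = 180 kJ.
Second-stage efficiency η₂ = 1 − T_C/T_m = 1 − 305.15/374.00 = 0.1841, so W₂ = η₂·Q_m = 33.2 kJ.

W₂ ≈ 33.2 kJ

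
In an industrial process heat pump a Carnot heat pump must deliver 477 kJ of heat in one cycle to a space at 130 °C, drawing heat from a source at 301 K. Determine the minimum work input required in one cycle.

W_in ≈ 121 kJ

T_H = 130 °C → 130 + 273.15 = 403.15 K.
Reversible heating COP: COP_HP = T_H/(T_H − T_C) = 403.15/102.15 = 3.9466.
W = Q_H/COP_HP = 477/3.9466 = 121 kJ.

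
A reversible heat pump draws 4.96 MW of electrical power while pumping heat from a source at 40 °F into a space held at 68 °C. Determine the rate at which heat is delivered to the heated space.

T_H = 68 °C → 68 + 273.15 = 341.15 K.
T_C = 40 °F → (40 − 32) × 5/9 = 4.44 °C = 277.59 K.
COP_HP = T_H/(T_H − T_C) = 341.15/63.56 = 5.3677.
Q_H = COP_HP · W = 5.3677 × 4.96 = 26.6 MW.

Q̇_H ≈ 26.6 MW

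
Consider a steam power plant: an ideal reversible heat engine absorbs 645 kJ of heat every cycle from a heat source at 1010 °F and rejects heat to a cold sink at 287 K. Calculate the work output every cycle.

W ≈ 418 kJ

T_H = 1010 °F → (1010 − 32) × 5/9 = 543.33 °C = 816.48 K.
Carnot efficiency: η = 1 − T_C/T_H = 1 − 287.00/816.48 = 0.6485.
W = η·Q_H = 0.6485 × 645 = 418 kJ.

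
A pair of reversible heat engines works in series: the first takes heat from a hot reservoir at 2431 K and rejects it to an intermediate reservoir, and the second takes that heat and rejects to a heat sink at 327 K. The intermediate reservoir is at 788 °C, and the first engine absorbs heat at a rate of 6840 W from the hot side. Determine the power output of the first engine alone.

T_m = 788 °C → 788 + 273.15 = 1061.15 K.
First-stage efficiency η₁ = 1 − T_m/T_H = 1 − 1061.15/2431.00 = 0.5635.
W₁ = η₁·Q_H = 0.5635 × 6840 = 3854 W.

Ẇ₁ ≈ 3854 W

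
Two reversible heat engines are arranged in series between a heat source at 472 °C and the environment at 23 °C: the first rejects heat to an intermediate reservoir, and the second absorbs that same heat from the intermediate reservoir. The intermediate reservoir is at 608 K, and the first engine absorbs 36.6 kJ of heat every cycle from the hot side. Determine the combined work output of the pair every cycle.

T_H = 472 °C → 472 + 273.15 = 745.15 K.
T_C = 23 °C → 23 + 273.15 = 296.15 K.
Two reversible stages in series are equivalent to a single Carnot engine between T_H and T_C, so η_total = 1 − T_C/T_H = 1 − 296.15/745.15 = 0.6026.
W_total = η_total · Q_H = 0.6026 × 36.6 = 22.1 kJ.

W_total ≈ 22.1 kJ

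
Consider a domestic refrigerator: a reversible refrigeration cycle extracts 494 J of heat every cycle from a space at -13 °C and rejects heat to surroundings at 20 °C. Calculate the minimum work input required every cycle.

T_H = 20 °C → 20 + 273.15 = 293.15 K.
T_C = -13 °C → -13 + 273.15 = 260.15 K.
Carnot COP: COP_R = T_C/(T_H − T_C) = 260.15/33.00 = 7.8833.
W = Q_C/COP_R = 494/7.8833 = 62.7 J.

W_in ≈ 62.7 J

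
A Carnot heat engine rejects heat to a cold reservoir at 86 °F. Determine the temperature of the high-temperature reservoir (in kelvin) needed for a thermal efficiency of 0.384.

T_C = 86 °F → (86 − 32) × 5/9 = 30.00 °C = 303.15 K.
From η = 1 − T_C/T_H, solving for T_H gives T_H = T_C/(1 − η) = 303.15/(1 − 0.384) = 492.1 K.

T_H ≈ 492.1 K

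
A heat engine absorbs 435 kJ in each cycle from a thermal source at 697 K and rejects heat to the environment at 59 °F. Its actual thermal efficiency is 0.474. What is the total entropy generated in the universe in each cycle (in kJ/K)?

T_C = 59 °F → (59 − 32) × 5/9 = 15.00 °C = 288.15 K.
W = η·Q_H = 0.474 × 435 = 206.2 kJ, so Q_C = Q_H − W = 228.8 kJ.
Reservoir entropy changes: ΔS_H = −Q_H/T_H = −435/697.00 = -0.6241 kJ/K and ΔS_C = +Q_C/T_C = 228.8/288.15 = 0.7941 kJ/K.
ΔS_univ = −Q_H/T_H + Q_C/T_C = 0.170 kJ/K (> 0, since η = 0.474 < η_Carnot = 0.587).

ΔS_univ ≈ 0.170 kJ/K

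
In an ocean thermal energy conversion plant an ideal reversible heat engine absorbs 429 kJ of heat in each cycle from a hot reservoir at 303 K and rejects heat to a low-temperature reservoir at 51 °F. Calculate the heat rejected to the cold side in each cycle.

T_C = 51 °F → (51 − 32) × 5/9 = 10.56 °C = 283.71 K.
The Carnot efficiency is η = 1 − T_C/T_H = 1 − 283.71/303.00 = 0.0637.
For a reversible cycle Q_C/Q_H = T_C/T_H, so Q_C = 429 × 283.71/303.00 = 402 kJ.

Q_C ≈ 402 kJ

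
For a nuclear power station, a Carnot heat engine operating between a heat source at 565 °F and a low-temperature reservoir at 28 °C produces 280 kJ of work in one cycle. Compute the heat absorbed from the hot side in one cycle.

Q_H ≈ 594.5 kJ

T_H = 565 °F → (565 − 32) × 5/9 = 296.11 °C = 569.26 K.
T_C = 28 °C → 28 + 273.15 = 301.15 K.
η_rev = 1 − T_C/T_H = 1 − 301.15/569.26 = 0.4710.
Q_H = W/η = 280/0.4710 = 594.5 kJ.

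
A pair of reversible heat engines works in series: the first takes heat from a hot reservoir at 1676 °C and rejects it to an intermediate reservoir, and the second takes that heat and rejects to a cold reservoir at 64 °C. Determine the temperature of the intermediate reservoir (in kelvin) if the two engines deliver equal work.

T_H = 1676 °C → 1676 + 273.15 = 1949.15 K.
T_C = 64 °C → 64 + 273.15 = 337.15 K.
For reversible stages Q_m = Q_H·(T_m/T_H). Setting W₁ = Q_H(1 − T_m/T_H) equal to W₂ = Q_m(1 − T_C/T_m) = Q_H·(T_m − T_C)/T_H gives T_H − T_m = T_m − T_C, so T_m = (T_H + T_C)/2 = (1949.15 + 337.15)/2 = 1143 K.

T_m ≈ 1143 K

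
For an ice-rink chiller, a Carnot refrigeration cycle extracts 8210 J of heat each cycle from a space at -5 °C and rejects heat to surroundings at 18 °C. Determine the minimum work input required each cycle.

W_in ≈ 704 J

T_H = 18 °C → 18 + 273.15 = 291.15 K.
T_C = -5 °C → -5 + 273.15 = 268.15 K.
The reversible coefficient of performance is COP_R = T_C/(T_H − T_C) = 268.15/23.00 = 11.6587.
W = Q_C/COP_R = 8210/11.6587 = 704 J.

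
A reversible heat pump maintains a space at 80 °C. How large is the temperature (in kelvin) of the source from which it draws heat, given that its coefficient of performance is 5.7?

T_C ≈ 291 K

T_H = 80 °C → 80 + 273.15 = 353.15 K.
COP_HP = T_H/(T_H − T_C) ⇒ T_C = T_H·(COP_HP − 1)/COP_HP = 353.15 × (5.7 − 1)/5.7 = 291 K.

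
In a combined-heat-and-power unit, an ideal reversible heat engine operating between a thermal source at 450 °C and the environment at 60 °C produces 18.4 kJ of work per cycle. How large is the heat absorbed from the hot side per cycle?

Q_H ≈ 34.1 kJ

T_H = 450 °C → 450 + 273.15 = 723.15 K.
T_C = 60 °C → 60 + 273.15 = 333.15 K.
Since the cycle is reversible, η = 1 − T_C/T_H = 1 − 333.15/723.15 = 0.5393.
Q_H = W/η = 18.4/0.5393 = 34.1 kJ.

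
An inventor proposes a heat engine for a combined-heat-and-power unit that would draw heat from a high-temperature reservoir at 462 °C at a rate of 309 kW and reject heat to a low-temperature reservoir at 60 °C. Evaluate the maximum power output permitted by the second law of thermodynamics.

T_H = 462 °C → 462 + 273.15 = 735.15 K.
T_C = 60 °C → 60 + 273.15 = 333.15 K.
The upper bound on efficiency is η_max = 1 − T_C/T_H = 1 − 333.15/735.15 = 0.5468.
W_max = η_max · Q_H = 0.5468 × 309 = 169 kW.

Ẇ_max ≈ 169 kW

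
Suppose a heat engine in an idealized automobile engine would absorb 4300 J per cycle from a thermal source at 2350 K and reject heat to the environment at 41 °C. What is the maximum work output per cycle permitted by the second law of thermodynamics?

W_max ≈ 3730 J

T_C = 41 °C → 41 + 273.15 = 314.15 K.
The upper bound on efficiency is η_max = 1 − T_C/T_H = 1 − 314.15/2350.00 = 0.8663.
W_max = η_max · Q_H = 0.8663 × 4300 = 3730 J.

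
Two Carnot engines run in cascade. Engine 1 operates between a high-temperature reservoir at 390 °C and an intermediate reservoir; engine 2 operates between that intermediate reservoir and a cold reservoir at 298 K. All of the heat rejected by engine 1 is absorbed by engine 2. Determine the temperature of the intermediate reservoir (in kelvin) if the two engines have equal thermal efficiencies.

T_m ≈ 445 K

T_H = 390 °C → 390 + 273.15 = 663.15 K.
Equal efficiencies require 1 − T_m/T_H = 1 − T_C/T_m, i.e. T_m/T_H = T_C/T_m, so T_m = √(T_H·T_C) = √(663.15 × 298.00) = 445 K.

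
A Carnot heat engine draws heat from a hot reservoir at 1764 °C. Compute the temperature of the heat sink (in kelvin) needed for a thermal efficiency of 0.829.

T_H = 1764 °C → 1764 + 273.15 = 2037.15 K.
From η = 1 − T_C/T_H, T_C = T_H·(1 − η) = 2037.15 × (1 − 0.829) = 348.4 K.

T_C ≈ 348.4 K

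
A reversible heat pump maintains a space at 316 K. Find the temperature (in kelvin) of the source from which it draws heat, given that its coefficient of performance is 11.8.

T_C ≈ 289 K

COP_HP = T_H/(T_H − T_C) ⇒ T_C = T_H·(COP_HP − 1)/COP_HP = 316.00 × (11.8 − 1)/11.8 = 289 K.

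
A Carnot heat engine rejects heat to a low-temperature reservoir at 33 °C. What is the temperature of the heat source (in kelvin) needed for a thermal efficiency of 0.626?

T_C = 33 °C → 33 + 273.15 = 306.15 K.
From η = 1 − T_C/T_H, solving for T_H gives T_H = T_C/(1 − η) = 306.15/(1 − 0.626) = 818.6 K.

T_H ≈ 818.6 K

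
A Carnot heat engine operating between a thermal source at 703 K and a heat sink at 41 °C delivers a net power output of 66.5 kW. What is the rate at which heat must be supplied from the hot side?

T_C = 41 °C → 41 + 273.15 = 314.15 K.
η_rev = 1 − T_C/T_H = 1 − 314.15/703.00 = 0.5531.
Q_H = W/η = 66.5/0.5531 = 120 kW.

Q̇_H ≈ 120 kW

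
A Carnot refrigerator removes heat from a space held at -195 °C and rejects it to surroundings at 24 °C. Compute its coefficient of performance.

COP_R ≈ 0.357

T_H = 24 °C → 24 + 273.15 = 297.15 K.
T_C = -195 °C → -195 + 273.15 = 78.15 K.
For a reversible refrigerator, COP_R = T_C/(T_H − T_C) = 78.15/(297.15 − 78.15) = 0.357.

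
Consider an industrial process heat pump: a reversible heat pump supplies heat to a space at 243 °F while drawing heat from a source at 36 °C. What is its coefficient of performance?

COP_HP ≈ 4.806

T_H = 243 °F → (243 − 32) × 5/9 = 117.22 °C = 390.37 K.
T_C = 36 °C → 36 + 273.15 = 309.15 K.
The Carnot heat-pump COP is COP_HP = T_H/(T_H − T_C) = 390.37/(390.37 − 309.15) = 4.806.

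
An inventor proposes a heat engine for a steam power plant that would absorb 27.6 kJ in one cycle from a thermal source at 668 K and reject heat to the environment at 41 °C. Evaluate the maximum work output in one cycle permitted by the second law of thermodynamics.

T_C = 41 °C → 41 + 273.15 = 314.15 K.
By the Carnot theorem, η_max = 1 − T_C/T_H = 1 − 314.15/668.00 = 0.5297.
W_max = η_max · Q_H = 0.5297 × 27.6 = 14.6 kJ.

W_max ≈ 14.6 kJ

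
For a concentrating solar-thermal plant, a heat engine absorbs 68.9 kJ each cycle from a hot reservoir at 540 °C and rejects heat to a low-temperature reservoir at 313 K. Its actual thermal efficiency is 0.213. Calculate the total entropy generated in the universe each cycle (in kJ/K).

T_H = 540 °C → 540 + 273.15 = 813.15 K.
W = η·Q_H = 0.213 × 68.9 = 14.68 kJ, so Q_C = Q_H − W = 54.22 kJ.
Reservoir entropy changes: ΔS_H = −Q_H/T_H = −68.9/813.15 = -0.08473 kJ/K and ΔS_C = +Q_C/T_C = 54.22/313.00 = 0.1732 kJ/K.
ΔS_univ = −Q_H/T_H + Q_C/T_C = 0.0885 kJ/K (> 0, since η = 0.213 < η_Carnot = 0.615).

ΔS_univ ≈ 0.0885 kJ/K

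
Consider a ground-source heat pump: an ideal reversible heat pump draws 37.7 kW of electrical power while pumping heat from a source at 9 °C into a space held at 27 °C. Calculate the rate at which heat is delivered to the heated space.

Q̇_H ≈ 629 kW

T_H = 27 °C → 27 + 273.15 = 300.15 K.
T_C = 9 °C → 9 + 273.15 = 282.15 K.
For a reversible heat pump, COP_HP = T_H/(T_H − T_C) = 300.15/18.00 = 16.6750.
Q_H = COP_HP · W = 16.6750 × 37.7 = 629 kW.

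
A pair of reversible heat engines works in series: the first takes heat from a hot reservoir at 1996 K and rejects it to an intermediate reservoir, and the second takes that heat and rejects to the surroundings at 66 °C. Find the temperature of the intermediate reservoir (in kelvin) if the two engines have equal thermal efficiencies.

T_C = 66 °C → 66 + 273.15 = 339.15 K.
Equal efficiencies require 1 − T_m/T_H = 1 − T_C/T_m, i.e. T_m/T_H = T_C/T_m, so T_m = √(T_H·T_C) = √(1996.00 × 339.15) = 823 K.

T_m ≈ 823 K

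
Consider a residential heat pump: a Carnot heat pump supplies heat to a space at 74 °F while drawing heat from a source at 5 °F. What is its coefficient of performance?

COP_HP ≈ 7.73

T_H = 74 °F → (74 − 32) × 5/9 = 23.33 °C = 296.48 K.
T_C = 5 °F → (5 − 32) × 5/9 = -15.00 °C = 258.15 K.
The Carnot heat-pump COP is COP_HP = T_H/(T_H − T_C) = 296.48/(296.48 − 258.15) = 7.73.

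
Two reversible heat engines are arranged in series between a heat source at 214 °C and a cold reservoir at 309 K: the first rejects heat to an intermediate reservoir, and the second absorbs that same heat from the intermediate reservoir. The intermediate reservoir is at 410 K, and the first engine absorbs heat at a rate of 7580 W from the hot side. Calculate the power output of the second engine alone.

T_H = 214 °C → 214 + 273.15 = 487.15 K.
Heat entering the second stage: Q_m = Q_H·(T_m/T_H) = 7580 × 410.00/487.15 = 6380 W.
Second-stage efficiency η₂ = 1 − T_C/T_m = 1 − 309.00/410.00 = 0.2463, so W₂ = η₂·Q_m = 1572 W.

Ẇ₂ ≈ 1572 W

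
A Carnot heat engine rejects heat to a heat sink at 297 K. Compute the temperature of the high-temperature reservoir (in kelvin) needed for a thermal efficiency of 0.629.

From η = 1 − T_C/T_H, solving for T_H gives T_H = T_C/(1 − η) = 297.00/(1 − 0.629) = 801 K.

T_H ≈ 801 K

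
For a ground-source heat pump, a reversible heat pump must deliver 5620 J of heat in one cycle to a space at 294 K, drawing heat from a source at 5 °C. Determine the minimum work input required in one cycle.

W_in ≈ 303 J

T_C = 5 °C → 5 + 273.15 = 278.15 K.
For a reversible heat pump, COP_HP = T_H/(T_H − T_C) = 294.00/15.85 = 18.5489.
W = Q_H/COP_HP = 5620/18.5489 = 303 J.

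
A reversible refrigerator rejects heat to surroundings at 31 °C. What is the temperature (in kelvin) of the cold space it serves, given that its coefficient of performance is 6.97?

T_H = 31 °C → 31 + 273.15 = 304.15 K.
COP_R = T_C/(T_H − T_C) ⇒ T_C = T_H·COP_R/(1 + COP_R) = 304.15 × 6.97/(1 + 6.97) = 266 K.

T_C ≈ 266 K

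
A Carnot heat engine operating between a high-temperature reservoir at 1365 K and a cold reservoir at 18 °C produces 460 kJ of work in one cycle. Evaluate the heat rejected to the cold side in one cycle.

Q_C ≈ 125 kJ

T_C = 18 °C → 18 + 273.15 = 291.15 K.
η_rev = 1 − T_C/T_H = 1 − 291.15/1365.00 = 0.7867.
Since Q_C/Q_H = T_C/T_H and Q_H = W/η, Q_C = W·T_C/(T_H − T_C) = 460 × 291.15/1073.85 = 125 kJ.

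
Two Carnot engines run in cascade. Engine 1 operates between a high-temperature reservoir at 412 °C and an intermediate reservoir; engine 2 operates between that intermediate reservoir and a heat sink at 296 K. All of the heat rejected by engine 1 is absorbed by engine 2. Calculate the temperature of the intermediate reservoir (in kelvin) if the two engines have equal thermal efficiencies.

T_m ≈ 450 K

T_H = 412 °C → 412 + 273.15 = 685.15 K.
Equal efficiencies require 1 − T_m/T_H = 1 − T_C/T_m, i.e. T_m/T_H = T_C/T_m, so T_m = √(T_H·T_C) = √(685.15 × 296.00) = 450 K.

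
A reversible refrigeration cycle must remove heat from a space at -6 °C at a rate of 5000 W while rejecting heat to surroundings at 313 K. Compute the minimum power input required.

Ẇ_in ≈ 858 W

T_C = -6 °C → -6 + 273.15 = 267.15 K.
Carnot COP: COP_R = T_C/(T_H − T_C) = 267.15/45.85 = 5.8266.
W = Q_C/COP_R = 5000/5.8266 = 858 W.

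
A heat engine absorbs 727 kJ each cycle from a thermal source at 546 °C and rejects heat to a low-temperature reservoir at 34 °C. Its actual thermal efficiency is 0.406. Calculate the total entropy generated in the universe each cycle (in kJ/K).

ΔS_univ ≈ 0.518 kJ/K

T_H = 546 °C → 546 + 273.15 = 819.15 K.
T_C = 34 °C → 34 + 273.15 = 307.15 K.
W = η·Q_H = 0.406 × 727 = 295.2 kJ, so Q_C = Q_H − W = 431.8 kJ.
Reservoir entropy changes: ΔS_H = −Q_H/T_H = −727/819.15 = -0.8875 kJ/K and ΔS_C = +Q_C/T_C = 431.8/307.15 = 1.406 kJ/K.
ΔS_univ = −Q_H/T_H + Q_C/T_C = 0.518 kJ/K (> 0, since η = 0.406 < η_Carnot = 0.625).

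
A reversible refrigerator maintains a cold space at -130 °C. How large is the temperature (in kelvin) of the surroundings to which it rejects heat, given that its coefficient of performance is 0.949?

T_H ≈ 294 K

T_C = -130 °C → -130 + 273.15 = 143.15 K.
COP_R = T_C/(T_H − T_C) ⇒ T_H = T_C·(1 + 1/COP_R) = 143.15 × (1 + 1/0.949) = 294 K.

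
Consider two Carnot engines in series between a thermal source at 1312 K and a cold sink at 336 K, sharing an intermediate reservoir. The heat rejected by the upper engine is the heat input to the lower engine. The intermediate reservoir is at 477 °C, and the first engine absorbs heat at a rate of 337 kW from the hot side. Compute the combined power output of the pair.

Two reversible stages in series are equivalent to a single Carnot engine between T_H and T_C, so η_total = 1 − T_C/T_H = 1 − 336.00/1312.00 = 0.7439.
W_total = η_total · Q_H = 0.7439 × 337 = 251 kW.

Ẇ_total ≈ 251 kW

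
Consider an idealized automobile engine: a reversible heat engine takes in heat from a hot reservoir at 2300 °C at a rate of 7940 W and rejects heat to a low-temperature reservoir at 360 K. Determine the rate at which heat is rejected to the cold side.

Q̇_C ≈ 1110 W

T_H = 2300 °C → 2300 + 273.15 = 2573.15 K.
η_rev = 1 − T_C/T_H = 1 − 360.00/2573.15 = 0.8601.
For a reversible cycle Q_C/Q_H = T_C/T_H, so Q_C = 7940 × 360.00/2573.15 = 1110 W.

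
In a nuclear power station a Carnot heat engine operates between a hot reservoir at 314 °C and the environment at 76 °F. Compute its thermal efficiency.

T_H = 314 °C → 314 + 273.15 = 587.15 K.
T_C = 76 °F → (76 − 32) × 5/9 = 24.44 °C = 297.59 K.
η_rev = 1 − T_C/T_H = 1 − 297.59/587.15 = 0.493.

η ≈ 0.493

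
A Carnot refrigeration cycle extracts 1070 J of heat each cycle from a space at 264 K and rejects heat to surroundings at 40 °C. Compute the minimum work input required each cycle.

W_in ≈ 199.2 J

T_H = 40 °C → 40 + 273.15 = 313.15 K.
The reversible coefficient of performance is COP_R = T_C/(T_H − T_C) = 264.00/49.15 = 5.3713.
W = Q_C/COP_R = 1070/5.3713 = 199.2 J.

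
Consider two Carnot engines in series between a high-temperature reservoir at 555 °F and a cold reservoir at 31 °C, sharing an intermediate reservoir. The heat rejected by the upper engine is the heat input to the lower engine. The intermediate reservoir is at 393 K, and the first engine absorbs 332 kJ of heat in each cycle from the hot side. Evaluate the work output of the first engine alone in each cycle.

T_H = 555 °F → (555 − 32) × 5/9 = 290.56 °C = 563.71 K.
T_C = 31 °C → 31 + 273.15 = 304.15 K.
First-stage efficiency η₁ = 1 − T_m/T_H = 1 − 393.00/563.71 = 0.3028.
W₁ = η₁·Q_H = 0.3028 × 332 = 101 kJ.

W₁ ≈ 101 kJ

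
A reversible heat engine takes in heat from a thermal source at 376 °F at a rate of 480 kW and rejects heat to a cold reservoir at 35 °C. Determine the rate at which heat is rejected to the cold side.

Q̇_C ≈ 319 kW

T_H = 376 °F → (376 − 32) × 5/9 = 191.11 °C = 464.26 K.
T_C = 35 °C → 35 + 273.15 = 308.15 K.
η_rev = 1 − T_C/T_H = 1 − 308.15/464.26 = 0.3363.
For a reversible cycle Q_C/Q_H = T_C/T_H, so Q_C = 480 × 308.15/464.26 = 319 kW.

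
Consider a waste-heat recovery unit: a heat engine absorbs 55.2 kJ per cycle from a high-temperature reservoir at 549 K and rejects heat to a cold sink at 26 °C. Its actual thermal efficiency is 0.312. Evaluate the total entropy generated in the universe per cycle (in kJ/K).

T_C = 26 °C → 26 + 273.15 = 299.15 K.
W = η·Q_H = 0.312 × 55.2 = 17.22 kJ, so Q_C = Q_H − W = 37.98 kJ.
Reservoir entropy changes: ΔS_H = −Q_H/T_H = −55.2/549.00 = -0.1005 kJ/K and ΔS_C = +Q_C/T_C = 37.98/299.15 = 0.1270 kJ/K.
ΔS_univ = −Q_H/T_H + Q_C/T_C = 0.0264 kJ/K (> 0, since η = 0.312 < η_Carnot = 0.455).

ΔS_univ ≈ 0.0264 kJ/K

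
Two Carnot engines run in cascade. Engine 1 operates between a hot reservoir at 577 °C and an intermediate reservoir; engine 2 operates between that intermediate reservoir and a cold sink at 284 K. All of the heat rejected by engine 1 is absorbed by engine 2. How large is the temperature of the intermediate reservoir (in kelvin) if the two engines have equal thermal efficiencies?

T_m ≈ 491.4 K

T_H = 577 °C → 577 + 273.15 = 850.15 K.
Equal efficiencies require 1 − T_m/T_H = 1 − T_C/T_m, i.e. T_m/T_H = T_C/T_m, so T_m = √(T_H·T_C) = √(850.15 × 284.00) = 491.4 K.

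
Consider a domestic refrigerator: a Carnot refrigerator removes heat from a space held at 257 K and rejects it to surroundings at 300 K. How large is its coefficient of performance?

COP_R ≈ 5.98

For a reversible refrigerator, COP_R = T_C/(T_H − T_C) = 257.00/(300.00 − 257.00) = 5.98.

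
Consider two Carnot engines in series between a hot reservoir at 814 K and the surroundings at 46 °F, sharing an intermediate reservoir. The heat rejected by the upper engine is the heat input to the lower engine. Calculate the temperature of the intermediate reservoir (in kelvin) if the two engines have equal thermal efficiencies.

T_m ≈ 478.2 K

T_C = 46 °F → (46 − 32) × 5/9 = 7.78 °C = 280.93 K.
Equal efficiencies require 1 − T_m/T_H = 1 − T_C/T_m, i.e. T_m/T_H = T_C/T_m, so T_m = √(T_H·T_C) = √(814.00 × 280.93) = 478.2 K.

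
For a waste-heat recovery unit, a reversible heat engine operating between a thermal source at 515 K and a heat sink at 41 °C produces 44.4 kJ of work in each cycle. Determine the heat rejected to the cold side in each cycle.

T_C = 41 °C → 41 + 273.15 = 314.15 K.
The Carnot efficiency is η = 1 − T_C/T_H = 1 − 314.15/515.00 = 0.3900.
Since Q_C/Q_H = T_C/T_H and Q_H = W/η, Q_C = W·T_C/(T_H − T_C) = 44.4 × 314.15/200.85 = 69.45 kJ.

Q_C ≈ 69.45 kJ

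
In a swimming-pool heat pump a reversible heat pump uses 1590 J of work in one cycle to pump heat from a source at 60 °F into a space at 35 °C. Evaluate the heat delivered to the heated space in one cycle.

T_H = 35 °C → 35 + 273.15 = 308.15 K.
T_C = 60 °F → (60 − 32) × 5/9 = 15.56 °C = 288.71 K.
Reversible heating COP: COP_HP = T_H/(T_H − T_C) = 308.15/19.44 = 15.8477.
Q_H = COP_HP · W = 15.8477 × 1590 = 25200 J.

Q_H ≈ 25200 J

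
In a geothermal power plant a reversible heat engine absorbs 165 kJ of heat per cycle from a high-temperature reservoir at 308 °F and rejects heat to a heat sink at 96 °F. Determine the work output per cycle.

W ≈ 45.57 kJ

T_H = 308 °F → (308 − 32) × 5/9 = 153.33 °C = 426.48 K.
T_C = 96 °F → (96 − 32) × 5/9 = 35.56 °C = 308.71 K.
Carnot efficiency: η = 1 − T_C/T_H = 1 − 308.71/426.48 = 0.2762.
W = η·Q_H = 0.2762 × 165 = 45.57 kJ.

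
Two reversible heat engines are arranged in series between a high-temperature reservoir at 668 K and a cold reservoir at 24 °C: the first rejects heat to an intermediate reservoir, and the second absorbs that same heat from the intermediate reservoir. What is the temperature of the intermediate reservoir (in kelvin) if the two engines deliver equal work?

T_m ≈ 482.6 K

T_C = 24 °C → 24 + 273.15 = 297.15 K.
For reversible stages Q_m = Q_H·(T_m/T_H). Setting W₁ = Q_H(1 − T_m/T_H) equal to W₂ = Q_m(1 − T_C/T_m) = Q_H·(T_m − T_C)/T_H gives T_H − T_m = T_m − T_C, so T_m = (T_H + T_C)/2 = (668.00 + 297.15)/2 = 482.6 K.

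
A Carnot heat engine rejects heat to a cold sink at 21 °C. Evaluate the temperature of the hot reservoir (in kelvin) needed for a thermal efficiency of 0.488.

T_H ≈ 574.5 K

T_C = 21 °C → 21 + 273.15 = 294.15 K.
From η = 1 − T_C/T_H, solving for T_H gives T_H = T_C/(1 − η) = 294.15/(1 − 0.488) = 574.5 K.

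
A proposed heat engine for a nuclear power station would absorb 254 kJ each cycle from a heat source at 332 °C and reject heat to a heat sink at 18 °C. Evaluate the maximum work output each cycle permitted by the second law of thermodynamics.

T_H = 332 °C → 332 + 273.15 = 605.15 K.
T_C = 18 °C → 18 + 273.15 = 291.15 K.
The upper bound on efficiency is η_max = 1 − T_C/T_H = 1 − 291.15/605.15 = 0.5189.
W_max = η_max · Q_H = 0.5189 × 254 = 132 kJ.

W_max ≈ 132 kJ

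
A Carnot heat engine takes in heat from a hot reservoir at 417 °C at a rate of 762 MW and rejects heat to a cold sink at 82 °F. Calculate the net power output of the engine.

T_H = 417 °C → 417 + 273.15 = 690.15 K.
T_C = 82 °F → (82 − 32) × 5/9 = 27.78 °C = 300.93 K.
For a reversible engine, η = 1 − T_C/T_H = 1 − 300.93/690.15 = 0.5640.
W = η·Q_H = 0.5640 × 762 = 430 MW.

Ẇ ≈ 430 MW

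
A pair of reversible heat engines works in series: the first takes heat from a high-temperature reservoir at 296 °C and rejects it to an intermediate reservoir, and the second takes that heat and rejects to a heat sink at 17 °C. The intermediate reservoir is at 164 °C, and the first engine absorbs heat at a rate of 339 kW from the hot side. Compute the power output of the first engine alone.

T_H = 296 °C → 296 + 273.15 = 569.15 K.
T_C = 17 °C → 17 + 273.15 = 290.15 K.
T_m = 164 °C → 164 + 273.15 = 437.15 K.
First-stage efficiency η₁ = 1 − T_m/T_H = 1 − 437.15/569.15 = 0.2319.
W₁ = η₁·Q_H = 0.2319 × 339 = 78.6 kW.

Ẇ₁ ≈ 78.6 kW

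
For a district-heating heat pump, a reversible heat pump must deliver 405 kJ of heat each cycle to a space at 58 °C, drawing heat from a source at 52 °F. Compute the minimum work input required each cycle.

T_H = 58 °C → 58 + 273.15 = 331.15 K.
T_C = 52 °F → (52 − 32) × 5/9 = 11.11 °C = 284.26 K.
For a reversible heat pump, COP_HP = T_H/(T_H − T_C) = 331.15/46.89 = 7.0624.
W = Q_H/COP_HP = 405/7.0624 = 57.35 kJ.

W_in ≈ 57.35 kJ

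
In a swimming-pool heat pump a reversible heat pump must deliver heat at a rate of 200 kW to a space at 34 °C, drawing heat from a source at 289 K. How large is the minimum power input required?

T_H = 34 °C → 34 + 273.15 = 307.15 K.
The Carnot heat-pump COP is COP_HP = T_H/(T_H − T_C) = 307.15/18.15 = 16.9229.
W = Q_H/COP_HP = 200/16.9229 = 11.8 kW.

Ẇ_in ≈ 11.8 kW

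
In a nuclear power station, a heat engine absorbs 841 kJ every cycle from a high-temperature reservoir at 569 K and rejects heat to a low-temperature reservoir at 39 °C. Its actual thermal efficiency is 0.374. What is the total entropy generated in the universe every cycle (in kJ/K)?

T_C = 39 °C → 39 + 273.15 = 312.15 K.
W = η·Q_H = 0.374 × 841 = 314.5 kJ, so Q_C = Q_H − W = 526.5 kJ.
The hot reservoir loses entropy Q_H/T_H = 841/569.00 = 1.478 kJ/K; the cold reservoir gains Q_C/T_C = 526.5/312.15 = 1.687 kJ/K.
ΔS_univ = −Q_H/T_H + Q_C/T_C = 0.209 kJ/K (> 0, since η = 0.374 < η_Carnot = 0.451).

ΔS_univ ≈ 0.209 kJ/K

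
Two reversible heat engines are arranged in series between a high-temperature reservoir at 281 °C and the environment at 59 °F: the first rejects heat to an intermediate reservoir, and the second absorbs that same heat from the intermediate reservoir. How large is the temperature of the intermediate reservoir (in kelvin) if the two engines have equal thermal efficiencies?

T_m ≈ 400 K

T_H = 281 °C → 281 + 273.15 = 554.15 K.
T_C = 59 °F → (59 − 32) × 5/9 = 15.00 °C = 288.15 K.
Equal efficiencies require 1 − T_m/T_H = 1 − T_C/T_m, i.e. T_m/T_H = T_C/T_m, so T_m = √(T_H·T_C) = √(554.15 × 288.15) = 400 K.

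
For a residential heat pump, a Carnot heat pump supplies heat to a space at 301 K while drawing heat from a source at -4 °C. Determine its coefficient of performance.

COP_HP ≈ 9.45

T_C = -4 °C → -4 + 273.15 = 269.15 K.
Reversible heating COP: COP_HP = T_H/(T_H − T_C) = 301.00/(301.00 − 269.15) = 9.45.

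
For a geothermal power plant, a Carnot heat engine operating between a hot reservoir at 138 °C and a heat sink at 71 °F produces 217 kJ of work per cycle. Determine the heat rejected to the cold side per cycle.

T_H = 138 °C → 138 + 273.15 = 411.15 K.
T_C = 71 °F → (71 − 32) × 5/9 = 21.67 °C = 294.82 K.
η_rev = 1 − T_C/T_H = 1 − 294.82/411.15 = 0.2829.
Since Q_C/Q_H = T_C/T_H and Q_H = W/η, Q_C = W·T_C/(T_H − T_C) = 217 × 294.82/116.33 = 550 kJ.

Q_C ≈ 550 kJ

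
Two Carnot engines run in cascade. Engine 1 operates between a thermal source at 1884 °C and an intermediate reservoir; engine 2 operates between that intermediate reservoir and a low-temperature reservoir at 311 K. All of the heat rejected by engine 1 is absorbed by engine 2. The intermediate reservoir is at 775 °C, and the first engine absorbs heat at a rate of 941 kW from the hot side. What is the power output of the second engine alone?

Ẇ₂ ≈ 322 kW

T_H = 1884 °C → 1884 + 273.15 = 2157.15 K.
T_m = 775 °C → 775 + 273.15 = 1048.15 K.
Heat entering the second stage: Q_m = Q_H·(T_m/T_H) = 941 × 1048.15/2157.15 = 457 kW.
Second-stage efficiency η₂ = 1 − T_C/T_m = 1 − 311.00/1048.15 = 0.7033, so W₂ = η₂·Q_m = 322 kW.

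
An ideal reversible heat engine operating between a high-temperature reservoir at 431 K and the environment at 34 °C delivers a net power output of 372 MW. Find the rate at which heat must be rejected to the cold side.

T_C = 34 °C → 34 + 273.15 = 307.15 K.
For a reversible engine, η = 1 − T_C/T_H = 1 − 307.15/431.00 = 0.2874.
Since Q_C/Q_H = T_C/T_H and Q_H = W/η, Q_C = W·T_C/(T_H − T_C) = 372 × 307.15/123.85 = 923 MW.

Q̇_C ≈ 923 MW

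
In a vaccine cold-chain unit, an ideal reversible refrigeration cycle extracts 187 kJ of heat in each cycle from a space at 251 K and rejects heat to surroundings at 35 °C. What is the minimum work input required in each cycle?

T_H = 35 °C → 35 + 273.15 = 308.15 K.
The reversible coefficient of performance is COP_R = T_C/(T_H − T_C) = 251.00/57.15 = 4.3920.
W = Q_C/COP_R = 187/4.3920 = 42.6 kJ.

W_in ≈ 42.6 kJ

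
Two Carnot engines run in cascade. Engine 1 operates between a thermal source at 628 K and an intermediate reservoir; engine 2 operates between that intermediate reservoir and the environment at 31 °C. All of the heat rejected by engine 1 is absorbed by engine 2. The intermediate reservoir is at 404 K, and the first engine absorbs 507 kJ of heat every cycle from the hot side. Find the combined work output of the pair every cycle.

T_C = 31 °C → 31 + 273.15 = 304.15 K.
Two reversible stages in series are equivalent to a single Carnot engine between T_H and T_C, so η_total = 1 − T_C/T_H = 1 − 304.15/628.00 = 0.5157.
W_total = η_total · Q_H = 0.5157 × 507 = 261 kJ.

W_total ≈ 261 kJ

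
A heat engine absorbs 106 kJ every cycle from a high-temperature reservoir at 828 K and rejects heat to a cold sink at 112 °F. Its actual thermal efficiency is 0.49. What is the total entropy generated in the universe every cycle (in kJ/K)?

T_C = 112 °F → (112 − 32) × 5/9 = 44.44 °C = 317.59 K.
W = η·Q_H = 0.49 × 106 = 51.94 kJ, so Q_C = Q_H − W = 54.06 kJ.
The hot reservoir loses entropy Q_H/T_H = 106/828.00 = 0.1280 kJ/K; the cold reservoir gains Q_C/T_C = 54.06/317.59 = 0.1702 kJ/K.
ΔS_univ = −Q_H/T_H + Q_C/T_C = 0.0422 kJ/K (> 0, since η = 0.49 < η_Carnot = 0.616).

ΔS_univ ≈ 0.0422 kJ/K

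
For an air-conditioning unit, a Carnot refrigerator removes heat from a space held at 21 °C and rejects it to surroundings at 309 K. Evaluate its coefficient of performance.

T_C = 21 °C → 21 + 273.15 = 294.15 K.
COP_R = T_C/(T_H − T_C) = 294.15/(309.00 − 294.15) = 19.8.

COP_R ≈ 19.8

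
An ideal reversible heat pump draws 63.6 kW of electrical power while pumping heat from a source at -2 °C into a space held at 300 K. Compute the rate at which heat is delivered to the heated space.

T_C = -2 °C → -2 + 273.15 = 271.15 K.
For a reversible heat pump, COP_HP = T_H/(T_H − T_C) = 300.00/28.85 = 10.3986.
Q_H = COP_HP · W = 10.3986 × 63.6 = 661 kW.

Q̇_H ≈ 661 kW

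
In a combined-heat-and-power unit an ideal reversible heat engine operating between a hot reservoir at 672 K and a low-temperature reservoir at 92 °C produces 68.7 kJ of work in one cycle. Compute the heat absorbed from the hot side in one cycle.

Q_H ≈ 150 kJ

T_C = 92 °C → 92 + 273.15 = 365.15 K.
Carnot efficiency: η = 1 − T_C/T_H = 1 − 365.15/672.00 = 0.4566.
Q_H = W/η = 68.7/0.4566 = 150 kJ.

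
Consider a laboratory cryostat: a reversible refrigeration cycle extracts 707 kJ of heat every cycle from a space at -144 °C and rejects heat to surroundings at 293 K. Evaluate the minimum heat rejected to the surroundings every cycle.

Q_H ≈ 1604 kJ

T_C = -144 °C → -144 + 273.15 = 129.15 K.
For a reversible cycle Q_H/Q_C = T_H/T_C, so Q_H = Q_C·T_H/T_C = 707 × 293.00/129.15 = 1604 kJ.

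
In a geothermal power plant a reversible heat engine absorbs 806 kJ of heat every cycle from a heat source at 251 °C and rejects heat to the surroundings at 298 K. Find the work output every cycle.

T_H = 251 °C → 251 + 273.15 = 524.15 K.
Carnot efficiency: η = 1 − T_C/T_H = 1 − 298.00/524.15 = 0.4315.
W = η·Q_H = 0.4315 × 806 = 348 kJ.

W ≈ 348 kJ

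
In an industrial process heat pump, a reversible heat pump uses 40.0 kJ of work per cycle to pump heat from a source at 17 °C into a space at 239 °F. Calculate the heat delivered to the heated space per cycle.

T_H = 239 °F → (239 − 32) × 5/9 = 115.00 °C = 388.15 K.
T_C = 17 °C → 17 + 273.15 = 290.15 K.
COP_HP = T_H/(T_H − T_C) = 388.15/98.00 = 3.9607.
Q_H = COP_HP · W = 3.9607 × 40.0 = 158.4 kJ.

Q_H ≈ 158.4 kJ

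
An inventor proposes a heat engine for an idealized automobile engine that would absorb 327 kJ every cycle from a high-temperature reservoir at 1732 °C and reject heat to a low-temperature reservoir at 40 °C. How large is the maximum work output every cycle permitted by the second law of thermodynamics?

W_max ≈ 275.9 kJ

T_H = 1732 °C → 1732 + 273.15 = 2005.15 K.
T_C = 40 °C → 40 + 273.15 = 313.15 K.
By the Carnot theorem, η_max = 1 − T_C/T_H = 1 − 313.15/2005.15 = 0.8438.
W_max = η_max · Q_H = 0.8438 × 327 = 275.9 kJ.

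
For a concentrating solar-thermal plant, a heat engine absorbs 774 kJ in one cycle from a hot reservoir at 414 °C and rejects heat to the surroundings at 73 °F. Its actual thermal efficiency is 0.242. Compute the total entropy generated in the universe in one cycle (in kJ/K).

T_H = 414 °C → 414 + 273.15 = 687.15 K.
T_C = 73 °F → (73 − 32) × 5/9 = 22.78 °C = 295.93 K.
W = η·Q_H = 0.242 × 774 = 187.3 kJ, so Q_C = Q_H − W = 586.7 kJ.
The hot reservoir loses entropy Q_H/T_H = 774/687.15 = 1.126 kJ/K; the cold reservoir gains Q_C/T_C = 586.7/295.93 = 1.983 kJ/K.
ΔS_univ = −Q_H/T_H + Q_C/T_C = 0.8562 kJ/K (> 0, since η = 0.242 < η_Carnot = 0.569).

ΔS_univ ≈ 0.8562 kJ/K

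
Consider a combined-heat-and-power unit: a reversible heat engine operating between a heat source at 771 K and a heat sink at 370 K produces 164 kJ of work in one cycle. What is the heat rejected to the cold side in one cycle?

Q_C ≈ 151 kJ

The Carnot efficiency is η = 1 − T_C/T_H = 1 − 370.00/771.00 = 0.5201.
Since Q_C/Q_H = T_C/T_H and Q_H = W/η, Q_C = W·T_C/(T_H − T_C) = 164 × 370.00/401.00 = 151 kJ.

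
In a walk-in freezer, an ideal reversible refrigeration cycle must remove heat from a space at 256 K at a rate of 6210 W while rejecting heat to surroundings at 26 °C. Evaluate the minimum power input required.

Ẇ_in ≈ 1047 W

T_H = 26 °C → 26 + 273.15 = 299.15 K.
For a reversible refrigerator, COP_R = T_C/(T_H − T_C) = 256.00/43.15 = 5.9328.
W = Q_C/COP_R = 6210/5.9328 = 1047 W.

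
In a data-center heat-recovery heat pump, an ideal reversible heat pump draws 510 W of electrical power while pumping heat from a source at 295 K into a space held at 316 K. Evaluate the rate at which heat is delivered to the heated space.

Q̇_H ≈ 7670 W

COP_HP = T_H/(T_H − T_C) = 316.00/21.00 = 15.0476.
Q_H = COP_HP · W = 15.0476 × 510 = 7670 W.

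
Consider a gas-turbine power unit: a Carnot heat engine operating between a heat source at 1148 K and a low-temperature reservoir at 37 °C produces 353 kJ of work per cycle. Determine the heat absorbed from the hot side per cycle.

T_C = 37 °C → 37 + 273.15 = 310.15 K.
Since the cycle is reversible, η = 1 − T_C/T_H = 1 − 310.15/1148.00 = 0.7298.
Q_H = W/η = 353/0.7298 = 483.7 kJ.

Q_H ≈ 483.7 kJ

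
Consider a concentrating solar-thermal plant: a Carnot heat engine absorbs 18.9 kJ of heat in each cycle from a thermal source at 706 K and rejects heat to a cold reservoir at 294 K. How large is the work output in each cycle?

W ≈ 11.0 kJ

Carnot efficiency: η = 1 − T_C/T_H = 1 − 294.00/706.00 = 0.5836.
W = η·Q_H = 0.5836 × 18.9 = 11.0 kJ.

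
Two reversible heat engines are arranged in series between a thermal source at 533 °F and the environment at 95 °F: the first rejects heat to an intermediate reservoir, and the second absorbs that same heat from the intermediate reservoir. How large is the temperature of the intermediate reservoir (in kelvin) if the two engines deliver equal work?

T_m ≈ 430 K

T_H = 533 °F → (533 − 32) × 5/9 = 278.33 °C = 551.48 K.
T_C = 95 °F → (95 − 32) × 5/9 = 35.00 °C = 308.15 K.
For reversible stages Q_m = Q_H·(T_m/T_H). Setting W₁ = Q_H(1 − T_m/T_H) equal to W₂ = Q_m(1 − T_C/T_m) = Q_H·(T_m − T_C)/T_H gives T_H − T_m = T_m − T_C, so T_m = (T_H + T_C)/2 = (551.48 + 308.15)/2 = 430 K.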